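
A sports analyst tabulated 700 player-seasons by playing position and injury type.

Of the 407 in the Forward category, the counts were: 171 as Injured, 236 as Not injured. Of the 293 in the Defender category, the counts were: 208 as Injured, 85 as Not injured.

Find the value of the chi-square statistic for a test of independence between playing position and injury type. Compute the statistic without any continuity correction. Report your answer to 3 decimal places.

57.605

Row totals: 407, 293. Column totals: 379, 321. Grand total N = 700.
Expected counts (row total × column total / N):
  Forward, Injured: 407×379/700 = 220.3614
  Forward, Not injured: 407×321/700 = 186.6386
  Defender, Injured: 293×379/700 = 158.6386
  Defender, Not injured: 293×321/700 = 134.3614
Contributions (O − E)²/E:
  (171 − 220.3614)²/220.3614 = 11.0571
  (236 − 186.6386)²/186.6386 = 13.0549
  (208 − 158.6386)²/158.6386 = 15.3591
  (85 − 134.3614)²/134.3614 = 18.1343
χ² = 11.0571 + 13.0549 + 15.3591 + 18.1343 = 57.605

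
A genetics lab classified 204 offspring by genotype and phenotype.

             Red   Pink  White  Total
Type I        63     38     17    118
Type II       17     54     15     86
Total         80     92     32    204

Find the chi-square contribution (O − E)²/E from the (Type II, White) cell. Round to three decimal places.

0.169

Row total (Type II) = 86; column total (White) = 32; N = 204.
Expected count E = 86 × 32 / 204 = 13.4902.
Contribution = (O − E)²/E = (15 − 13.4902)² / 13.4902 = 0.169.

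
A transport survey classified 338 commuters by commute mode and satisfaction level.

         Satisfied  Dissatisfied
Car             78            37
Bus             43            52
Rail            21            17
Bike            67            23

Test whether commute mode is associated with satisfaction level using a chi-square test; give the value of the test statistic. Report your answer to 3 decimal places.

Row totals: 115, 95, 38, 90. Column totals: 209, 129. Grand total N = 338.
Expected counts (row total × column total / N):
  Car, Satisfied: 115×209/338 = 71.1095
  Car, Dissatisfied: 115×129/338 = 43.8905
  Bus, Satisfied: 95×209/338 = 58.7426
  Bus, Dissatisfied: 95×129/338 = 36.2574
  Rail, Satisfied: 38×209/338 = 23.4970
  Rail, Dissatisfied: 38×129/338 = 14.5030
  Bike, Satisfied: 90×209/338 = 55.6509
  Bike, Dissatisfied: 90×129/338 = 34.3491
Contributions (O − E)²/E:
  (78 − 71.1095)²/71.1095 = 0.6677
  (37 − 43.8905)²/43.8905 = 1.0818
  (43 − 58.7426)²/58.7426 = 4.2189
  (52 − 36.2574)²/36.2574 = 6.8353
  (21 − 23.4970)²/23.4970 = 0.2654
  (17 − 14.5030)²/14.5030 = 0.4299
  (67 − 55.6509)²/55.6509 = 2.3145
  (23 − 34.3491)²/34.3491 = 3.7498
χ² = 0.6677 + 1.0818 + 4.2189 + 6.8353 + 0.2654 + 0.4299 + 2.3145 + 3.7498 = 19.563

19.563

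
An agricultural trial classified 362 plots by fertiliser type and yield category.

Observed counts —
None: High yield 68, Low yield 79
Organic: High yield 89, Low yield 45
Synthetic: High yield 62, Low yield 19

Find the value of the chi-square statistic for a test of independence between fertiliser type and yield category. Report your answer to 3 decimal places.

23.163

Row totals: 147, 134, 81. Column totals: 219, 143. Grand total N = 362.
Expected counts (row total × column total / N):
  None, High yield: 147×219/362 = 88.9309
  None, Low yield: 147×143/362 = 58.0691
  Organic, High yield: 134×219/362 = 81.0663
  Organic, Low yield: 134×143/362 = 52.9337
  Synthetic, High yield: 81×219/362 = 49.0028
  Synthetic, Low yield: 81×143/362 = 31.9972
Contributions (O − E)²/E:
  (68 − 88.9309)²/88.9309 = 4.9263
  (79 − 58.0691)²/58.0691 = 7.5445
  (89 − 81.0663)²/81.0663 = 0.7764
  (45 − 52.9337)²/52.9337 = 1.1891
  (62 − 49.0028)²/49.0028 = 3.4473
  (19 − 31.9972)²/31.9972 = 5.2794
χ² = 4.9263 + 7.5445 + 0.7764 + 1.1891 + 3.4473 + 5.2794 = 23.163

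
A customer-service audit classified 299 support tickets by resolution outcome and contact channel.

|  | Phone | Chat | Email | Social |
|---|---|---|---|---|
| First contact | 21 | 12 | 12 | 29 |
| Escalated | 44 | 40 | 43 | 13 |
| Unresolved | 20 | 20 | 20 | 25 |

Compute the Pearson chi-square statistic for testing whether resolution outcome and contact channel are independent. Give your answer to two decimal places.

Row totals: 74, 140, 85. Column totals: 85, 72, 75, 67. Grand total N = 299.
Expected counts (row total × column total / N):
  First contact, Phone: 74×85/299 = 21.037
  First contact, Chat: 74×72/299 = 17.819
  First contact, Email: 74×75/299 = 18.562
  First contact, Social: 74×67/299 = 16.582
  Escalated, Phone: 140×85/299 = 39.799
  Escalated, Chat: 140×72/299 = 33.712
  Escalated, Email: 140×75/299 = 35.117
  Escalated, Social: 140×67/299 = 31.371
  Unresolved, Phone: 85×85/299 = 24.164
  Unresolved, Chat: 85×72/299 = 20.468
  Unresolved, Email: 85×75/299 = 21.321
  Unresolved, Social: 85×67/299 = 19.047
Contributions (O − E)²/E:
  (21 − 21.037)²/21.037 = 0.0001
  (12 − 17.819)²/17.819 = 1.9003
  (12 − 18.562)²/18.562 = 2.3198
  (29 − 16.582)²/16.582 = 9.2996
  (44 − 39.799)²/39.799 = 0.4434
  (40 − 33.712)²/33.712 = 1.1728
  (43 − 35.117)²/35.117 = 1.7696
  (13 − 31.371)²/31.371 = 10.7581
  (20 − 24.164)²/24.164 = 0.7176
  (20 − 20.468)²/20.468 = 0.0107
  (20 − 21.321)²/21.321 = 0.0818
  (25 − 19.047)²/19.047 = 1.8606
χ² = 0.0001 + 1.9003 + 2.3198 + 9.2996 + 0.4434 + 1.1728 + 1.7696 + 10.7581 + 0.7176 + 0.0107 + 0.0818 + 1.8606 = 30.33

30.33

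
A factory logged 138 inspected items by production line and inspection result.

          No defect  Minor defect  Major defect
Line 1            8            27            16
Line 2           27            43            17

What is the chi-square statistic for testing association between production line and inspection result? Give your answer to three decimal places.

Row totals: 51, 87. Column totals: 35, 70, 33. Grand total N = 138.
Expected counts (row total × column total / N):
  Line 1, No defect: 51×35/138 = 12.9348
  Line 1, Minor defect: 51×70/138 = 25.8696
  Line 1, Major defect: 51×33/138 = 12.1957
  Line 2, No defect: 87×35/138 = 22.0652
  Line 2, Minor defect: 87×70/138 = 44.1304
  Line 2, Major defect: 87×33/138 = 20.8043
Contributions (O − E)²/E:
  (8 − 12.9348)²/12.9348 = 1.8827
  (27 − 25.8696)²/25.8696 = 0.0494
  (16 − 12.1957)²/12.1957 = 1.1867
  (27 − 22.0652)²/22.0652 = 1.1036
  (43 − 44.1304)²/44.1304 = 0.0290
  (17 − 20.8043)²/20.8043 = 0.6957
χ² = 1.8827 + 0.0494 + 1.1867 + 1.1036 + 0.0290 + 0.6957 = 4.947

4.947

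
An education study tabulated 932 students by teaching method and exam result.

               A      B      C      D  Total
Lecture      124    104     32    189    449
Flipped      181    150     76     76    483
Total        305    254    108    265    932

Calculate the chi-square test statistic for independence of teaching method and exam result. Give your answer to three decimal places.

83.965

Grand total N = 932.
Expected counts (row total × column total / N):
  Lecture, A: 449×305/932 = 146.9367
  Lecture, B: 449×254/932 = 122.3670
  Lecture, C: 449×108/932 = 52.0300
  Lecture, D: 449×265/932 = 127.6663
  Flipped, A: 483×305/932 = 158.0633
  Flipped, B: 483×254/932 = 131.6330
  Flipped, C: 483×108/932 = 55.9700
  Flipped, D: 483×265/932 = 137.3337
Contributions (O − E)²/E:
  (124 − 146.9367)²/146.9367 = 3.5804
  (104 − 122.3670)²/122.3670 = 2.7568
  (32 − 52.0300)²/52.0300 = 7.7110
  (189 − 127.6663)²/127.6663 = 29.4661
  (181 − 158.0633)²/158.0633 = 3.3284
  (150 − 131.6330)²/131.6330 = 2.5628
  (76 − 55.9700)²/55.9700 = 7.1681
  (76 − 137.3337)²/137.3337 = 27.3918
χ² = 3.5804 + 2.7568 + 7.7110 + 29.4661 + 3.3284 + 2.5628 + 7.1681 + 27.3918 = 83.965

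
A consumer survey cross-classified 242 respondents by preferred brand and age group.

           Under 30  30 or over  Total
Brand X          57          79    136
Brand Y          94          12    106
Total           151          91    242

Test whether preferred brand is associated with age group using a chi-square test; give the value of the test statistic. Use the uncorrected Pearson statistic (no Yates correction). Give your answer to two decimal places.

Grand total N = 242.
Expected counts (row total × column total / N):
  Brand X, Under 30: 136×151/242 = 84.8595
  Brand X, 30 or over: 136×91/242 = 51.1405
  Brand Y, Under 30: 106×151/242 = 66.1405
  Brand Y, 30 or over: 106×91/242 = 39.8595
Contributions (O − E)²/E:
  (57 − 84.8595)²/84.8595 = 9.1463
  (79 − 51.1405)²/51.1405 = 15.1769
  (94 − 66.1405)²/66.1405 = 11.7349
  (12 − 39.8595)²/39.8595 = 19.4722
χ² = 9.1463 + 15.1769 + 11.7349 + 19.4722 = 55.53

55.53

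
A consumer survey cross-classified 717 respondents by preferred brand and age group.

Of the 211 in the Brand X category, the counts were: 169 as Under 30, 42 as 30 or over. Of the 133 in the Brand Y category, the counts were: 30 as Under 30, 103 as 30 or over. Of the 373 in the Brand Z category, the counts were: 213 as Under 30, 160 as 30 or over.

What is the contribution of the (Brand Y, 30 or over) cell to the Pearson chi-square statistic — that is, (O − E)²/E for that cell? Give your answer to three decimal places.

Row total (Brand Y) = 133; column total (30 or over) = 305; N = 717.
Expected count E = 133 × 305 / 717 = 56.5760.
Contribution = (O − E)²/E = (103 − 56.5760)² / 56.5760 = 38.094.

38.094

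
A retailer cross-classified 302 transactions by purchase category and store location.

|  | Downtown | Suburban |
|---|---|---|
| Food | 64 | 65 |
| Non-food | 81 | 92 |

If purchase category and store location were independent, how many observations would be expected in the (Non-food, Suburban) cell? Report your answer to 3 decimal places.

Row total (Non-food) = 173; column total (Suburban) = 157; grand total N = 302.
Expected count = (row total × column total) / N = 173 × 157 / 302 = 89.937.

89.937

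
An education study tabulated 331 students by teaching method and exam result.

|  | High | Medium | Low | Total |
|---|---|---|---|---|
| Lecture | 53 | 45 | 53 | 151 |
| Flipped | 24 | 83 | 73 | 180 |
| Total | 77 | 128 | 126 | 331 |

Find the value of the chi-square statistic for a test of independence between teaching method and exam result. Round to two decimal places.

23.01

Grand total N = 331.
Expected counts (row total × column total / N):
  Lecture, High: 151×77/331 = 35.127
  Lecture, Medium: 151×128/331 = 58.393
  Lecture, Low: 151×126/331 = 57.480
  Flipped, High: 180×77/331 = 41.873
  Flipped, Medium: 180×128/331 = 69.607
  Flipped, Low: 180×126/331 = 68.520
Contributions (O − E)²/E:
  (53 − 35.127)²/35.127 = 9.0940
  (45 − 58.393)²/58.393 = 3.0718
  (53 − 57.480)²/57.480 = 0.3492
  (24 − 41.873)²/41.873 = 7.6289
  (83 − 69.607)²/69.607 = 2.5769
  (73 − 68.520)²/68.520 = 0.2929
χ² = 9.0940 + 3.0718 + 0.3492 + 7.6289 + 2.5769 + 0.2929 = 23.01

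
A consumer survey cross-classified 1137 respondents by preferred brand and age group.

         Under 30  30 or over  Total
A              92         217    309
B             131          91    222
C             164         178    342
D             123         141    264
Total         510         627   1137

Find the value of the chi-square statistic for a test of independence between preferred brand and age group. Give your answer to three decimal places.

48.043

Grand total N = 1137.
Expected counts (row total × column total / N):
  A, Under 30: 309×510/1137 = 138.6016
  A, 30 or over: 309×627/1137 = 170.3984
  B, Under 30: 222×510/1137 = 99.5778
  B, 30 or over: 222×627/1137 = 122.4222
  C, Under 30: 342×510/1137 = 153.4037
  C, 30 or over: 342×627/1137 = 188.5963
  D, Under 30: 264×510/1137 = 118.4169
  D, 30 or over: 264×627/1137 = 145.5831
Contributions (O − E)²/E:
  (92 − 138.6016)²/138.6016 = 15.6687
  (217 − 170.3984)²/170.3984 = 12.7449
  (131 − 99.5778)²/99.5778 = 9.9154
  (91 − 122.4222)²/122.4222 = 8.0652
  (164 − 153.4037)²/153.4037 = 0.7319
  (178 − 188.5963)²/188.5963 = 0.5954
  (123 − 118.4169)²/118.4169 = 0.1774
  (141 − 145.5831)²/145.5831 = 0.1443
χ² = 15.6687 + 12.7449 + 9.9154 + 8.0652 + 0.7319 + 0.5954 + 0.1774 + 0.1443 = 48.043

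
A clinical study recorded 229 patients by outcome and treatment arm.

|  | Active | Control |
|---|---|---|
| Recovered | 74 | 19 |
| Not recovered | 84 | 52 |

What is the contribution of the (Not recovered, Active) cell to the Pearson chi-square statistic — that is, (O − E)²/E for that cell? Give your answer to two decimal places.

Row total (Not recovered) = 136; column total (Active) = 158; N = 229.
Expected count E = 136 × 158 / 229 = 93.834.
Contribution = (O − E)²/E = (84 − 93.834)² / 93.834 = 1.03.

1.03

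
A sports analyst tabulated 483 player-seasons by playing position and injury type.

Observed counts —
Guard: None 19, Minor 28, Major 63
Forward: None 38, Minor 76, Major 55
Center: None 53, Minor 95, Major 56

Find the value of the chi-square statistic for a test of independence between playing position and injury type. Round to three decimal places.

29.535

Row totals: 110, 169, 204. Column totals: 110, 199, 174. Grand total N = 483.
Expected counts (row total × column total / N):
  Guard, None: 110×110/483 = 25.05176
  Guard, Minor: 110×199/483 = 45.32091
  Guard, Major: 110×174/483 = 39.62733
  Forward, None: 169×110/483 = 38.48861
  Forward, Minor: 169×199/483 = 69.62940
  Forward, Major: 169×174/483 = 60.88199
  Center, None: 204×110/483 = 46.45963
  Center, Minor: 204×199/483 = 84.04969
  Center, Major: 204×174/483 = 73.49068
Contributions (O − E)²/E:
  (19 − 25.05176)²/25.05176 = 1.4619
  (28 − 45.32091)²/45.32091 = 6.6198
  (63 − 39.62733)²/39.62733 = 13.7855
  (38 − 38.48861)²/38.48861 = 0.0062
  (76 − 69.62940)²/69.62940 = 0.5829
  (55 − 60.88199)²/60.88199 = 0.5683
  (53 − 46.45963)²/46.45963 = 0.9207
  (95 − 84.04969)²/84.04969 = 1.4266
  (56 − 73.49068)²/73.49068 = 4.1628
χ² = 1.4619 + 6.6198 + 13.7855 + 0.0062 + 0.5829 + 0.5683 + 0.9207 + 1.4266 + 4.1628 = 29.535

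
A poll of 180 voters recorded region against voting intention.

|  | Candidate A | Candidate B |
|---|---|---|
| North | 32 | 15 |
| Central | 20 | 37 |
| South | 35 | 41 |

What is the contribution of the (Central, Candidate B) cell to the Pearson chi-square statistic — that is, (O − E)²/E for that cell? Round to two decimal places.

Row total (Central) = 57; column total (Candidate B) = 93; N = 180.
Expected count E = 57 × 93 / 180 = 29.450.
Contribution = (O − E)²/E = (37 − 29.450)² / 29.450 = 1.94.

1.94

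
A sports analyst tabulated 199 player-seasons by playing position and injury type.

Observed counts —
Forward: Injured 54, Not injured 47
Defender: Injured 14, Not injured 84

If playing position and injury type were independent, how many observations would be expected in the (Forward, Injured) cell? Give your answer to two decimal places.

34.51

Row total (Forward) = 101; column total (Injured) = 68; grand total N = 199.
Expected count = (row total × column total) / N = 101 × 68 / 199 = 34.51.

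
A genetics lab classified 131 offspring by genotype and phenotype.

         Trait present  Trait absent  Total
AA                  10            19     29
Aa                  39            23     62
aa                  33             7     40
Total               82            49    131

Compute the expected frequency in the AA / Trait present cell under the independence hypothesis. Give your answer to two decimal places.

18.15

Row total (AA) = 29; column total (Trait present) = 82; grand total N = 131.
Expected count = (row total × column total) / N = 29 × 82 / 131 = 18.15.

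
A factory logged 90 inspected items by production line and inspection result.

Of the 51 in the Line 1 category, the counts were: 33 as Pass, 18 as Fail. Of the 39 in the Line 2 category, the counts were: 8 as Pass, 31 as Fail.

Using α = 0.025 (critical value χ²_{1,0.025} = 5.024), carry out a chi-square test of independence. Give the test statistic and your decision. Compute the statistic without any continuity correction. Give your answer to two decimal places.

17.40; reject H₀

Row totals: 51, 39. Column totals: 41, 49. Grand total N = 90.
Expected counts (row total × column total / N):
  Line 1, Pass: 51×41/90 = 23.233
  Line 1, Fail: 51×49/90 = 27.767
  Line 2, Pass: 39×41/90 = 17.767
  Line 2, Fail: 39×49/90 = 21.233
Contributions (O − E)²/E:
  (33 − 23.233)²/23.233 = 4.1060
  (18 − 27.767)²/27.767 = 3.4355
  (8 − 17.767)²/17.767 = 5.3692
  (31 − 21.233)²/21.233 = 4.4927
χ² = 4.1060 + 3.4355 + 5.3692 + 4.4927 = 17.40
df = (2−1)(2−1) = 1. Since 17.40 > 5.024, reject the null hypothesis of independence at α = 0.025.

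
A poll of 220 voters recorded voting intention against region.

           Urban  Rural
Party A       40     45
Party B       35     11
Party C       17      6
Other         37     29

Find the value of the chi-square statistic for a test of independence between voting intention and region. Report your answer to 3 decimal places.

Row totals: 85, 46, 23, 66. Column totals: 129, 91. Grand total N = 220.
Expected counts (row total × column total / N):
  Party A, Urban: 85×129/220 = 49.8409
  Party A, Rural: 85×91/220 = 35.1591
  Party B, Urban: 46×129/220 = 26.9727
  Party B, Rural: 46×91/220 = 19.0273
  Party C, Urban: 23×129/220 = 13.4864
  Party C, Rural: 23×91/220 = 9.5136
  Other, Urban: 66×129/220 = 38.7000
  Other, Rural: 66×91/220 = 27.3000
Contributions (O − E)²/E:
  (40 − 49.8409)²/49.8409 = 1.9430
  (45 − 35.1591)²/35.1591 = 2.7544
  (35 − 26.9727)²/26.9727 = 2.3890
  (11 − 19.0273)²/19.0273 = 3.3866
  (17 − 13.4864)²/13.4864 = 0.9154
  (6 − 9.5136)²/9.5136 = 1.2977
  (37 − 38.7000)²/38.7000 = 0.0747
  (29 − 27.3000)²/27.3000 = 0.1059
χ² = 1.9430 + 2.7544 + 2.3890 + 3.3866 + 0.9154 + 1.2977 + 0.0747 + 0.1059 = 12.867

12.867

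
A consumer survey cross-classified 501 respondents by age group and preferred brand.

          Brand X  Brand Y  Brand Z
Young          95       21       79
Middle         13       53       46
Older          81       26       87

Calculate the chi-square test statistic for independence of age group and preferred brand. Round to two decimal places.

Row totals: 195, 112, 194. Column totals: 189, 100, 212. Grand total N = 501.
Expected counts (row total × column total / N):
  Young, Brand X: 195×189/501 = 73.563
  Young, Brand Y: 195×100/501 = 38.922
  Young, Brand Z: 195×212/501 = 82.515
  Middle, Brand X: 112×189/501 = 42.251
  Middle, Brand Y: 112×100/501 = 22.355
  Middle, Brand Z: 112×212/501 = 47.393
  Older, Brand X: 194×189/501 = 73.186
  Older, Brand Y: 194×100/501 = 38.723
  Older, Brand Z: 194×212/501 = 82.092
Contributions (O − E)²/E:
  (95 − 73.563)²/73.563 = 6.2470
  (21 − 38.922)²/38.922 = 8.2524
  (79 − 82.515)²/82.515 = 0.1497
  (13 − 42.251)²/42.251 = 20.2509
  (53 − 22.355)²/22.355 = 42.0092
  (46 − 47.393)²/47.393 = 0.0409
  (81 − 73.186)²/73.186 = 0.8343
  (26 − 38.723)²/38.723 = 4.1803
  (87 − 82.092)²/82.092 = 0.2934
χ² = 6.2470 + 8.2524 + 0.1497 + 20.2509 + 42.0092 + 0.0409 + 0.8343 + 4.1803 + 0.2934 = 82.26

82.26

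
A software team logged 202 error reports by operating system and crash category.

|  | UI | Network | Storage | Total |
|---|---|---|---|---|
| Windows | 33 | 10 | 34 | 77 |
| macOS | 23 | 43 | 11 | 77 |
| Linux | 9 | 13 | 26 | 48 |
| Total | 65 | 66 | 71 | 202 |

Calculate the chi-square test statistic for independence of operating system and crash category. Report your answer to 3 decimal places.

44.043

Grand total N = 202.
Expected counts (row total × column total / N):
  Windows, UI: 77×65/202 = 24.7772
  Windows, Network: 77×66/202 = 25.1584
  Windows, Storage: 77×71/202 = 27.0644
  macOS, UI: 77×65/202 = 24.7772
  macOS, Network: 77×66/202 = 25.1584
  macOS, Storage: 77×71/202 = 27.0644
  Linux, UI: 48×65/202 = 15.4455
  Linux, Network: 48×66/202 = 15.6832
  Linux, Storage: 48×71/202 = 16.8713
Contributions (O − E)²/E:
  (33 − 24.7772)²/24.7772 = 2.7289
  (10 − 25.1584)²/25.1584 = 9.1332
  (34 − 27.0644)²/27.0644 = 1.7773
  (23 − 24.7772)²/24.7772 = 0.1275
  (43 − 25.1584)²/25.1584 = 12.6527
  (11 − 27.0644)²/27.0644 = 9.5352
  (9 − 15.4455)²/15.4455 = 2.6897
  (13 − 15.6832)²/15.6832 = 0.4591
  (26 − 16.8713)²/16.8713 = 4.9393
χ² = 2.7289 + 9.1332 + 1.7773 + 0.1275 + 12.6527 + 9.5352 + 2.6897 + 0.4591 + 4.9393 = 44.043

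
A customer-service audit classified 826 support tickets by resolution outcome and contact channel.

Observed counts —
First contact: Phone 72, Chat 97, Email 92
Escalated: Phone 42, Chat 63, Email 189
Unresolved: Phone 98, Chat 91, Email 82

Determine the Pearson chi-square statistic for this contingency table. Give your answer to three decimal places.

Row totals: 261, 294, 271. Column totals: 212, 251, 363. Grand total N = 826.
Expected counts (row total × column total / N):
  First contact, Phone: 261×212/826 = 66.9879
  First contact, Chat: 261×251/826 = 79.3111
  First contact, Email: 261×363/826 = 114.7010
  Escalated, Phone: 294×212/826 = 75.4576
  Escalated, Chat: 294×251/826 = 89.3390
  Escalated, Email: 294×363/826 = 129.2034
  Unresolved, Phone: 271×212/826 = 69.5545
  Unresolved, Chat: 271×251/826 = 82.3499
  Unresolved, Email: 271×363/826 = 119.0956
Contributions (O − E)²/E:
  (72 − 66.9879)²/66.9879 = 0.3750
  (97 − 79.3111)²/79.3111 = 3.9452
  (92 − 114.7010)²/114.7010 = 4.4929
  (42 − 75.4576)²/75.4576 = 14.8350
  (63 − 89.3390)²/89.3390 = 7.7653
  (189 − 129.2034)²/129.2034 = 27.6745
  (98 − 69.5545)²/69.5545 = 11.6333
  (91 − 82.3499)²/82.3499 = 0.9086
  (82 − 119.0956)²/119.0956 = 11.5544
χ² = 0.3750 + 3.9452 + 4.4929 + 14.8350 + 7.7653 + 27.6745 + 11.6333 + 0.9086 + 11.5544 = 83.184

83.184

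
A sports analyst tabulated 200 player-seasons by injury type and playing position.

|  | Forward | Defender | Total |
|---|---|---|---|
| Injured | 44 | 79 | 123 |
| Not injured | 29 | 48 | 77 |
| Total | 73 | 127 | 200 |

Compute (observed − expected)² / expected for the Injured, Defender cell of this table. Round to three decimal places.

0.010

Row total (Injured) = 123; column total (Defender) = 127; N = 200.
Expected count E = 123 × 127 / 200 = 78.1050.
Contribution = (O − E)²/E = (79 − 78.1050)² / 78.1050 = 0.010.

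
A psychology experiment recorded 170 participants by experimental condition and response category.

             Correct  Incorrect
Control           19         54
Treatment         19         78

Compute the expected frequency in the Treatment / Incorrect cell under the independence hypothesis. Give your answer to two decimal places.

75.32

Row total (Treatment) = 97; column total (Incorrect) = 132; grand total N = 170.
Expected count = (row total × column total) / N = 97 × 132 / 170 = 75.32.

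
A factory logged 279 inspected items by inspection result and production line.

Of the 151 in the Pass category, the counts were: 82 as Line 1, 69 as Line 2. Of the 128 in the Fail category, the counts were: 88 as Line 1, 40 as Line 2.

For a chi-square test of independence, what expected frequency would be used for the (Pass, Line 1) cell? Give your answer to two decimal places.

Row total (Pass) = 151; column total (Line 1) = 170; grand total N = 279.
Expected count = (row total × column total) / N = 151 × 170 / 279 = 92.01.

92.01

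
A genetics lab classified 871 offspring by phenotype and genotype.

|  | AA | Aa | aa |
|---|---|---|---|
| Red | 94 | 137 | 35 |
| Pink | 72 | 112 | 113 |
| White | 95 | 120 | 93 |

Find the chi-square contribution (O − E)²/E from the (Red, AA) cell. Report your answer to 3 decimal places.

2.562

Row total (Red) = 266; column total (AA) = 261; N = 871.
Expected count E = 266 × 261 / 871 = 79.7084.
Contribution = (O − E)²/E = (94 − 79.7084)² / 79.7084 = 2.562.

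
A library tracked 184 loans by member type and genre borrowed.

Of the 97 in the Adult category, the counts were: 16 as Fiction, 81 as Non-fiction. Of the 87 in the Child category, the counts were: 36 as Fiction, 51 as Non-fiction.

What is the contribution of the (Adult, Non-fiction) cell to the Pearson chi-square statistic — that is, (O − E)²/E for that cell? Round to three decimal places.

Row total (Adult) = 97; column total (Non-fiction) = 132; N = 184.
Expected count E = 97 × 132 / 184 = 69.5870.
Contribution = (O − E)²/E = (81 − 69.5870)² / 69.5870 = 1.872.

1.872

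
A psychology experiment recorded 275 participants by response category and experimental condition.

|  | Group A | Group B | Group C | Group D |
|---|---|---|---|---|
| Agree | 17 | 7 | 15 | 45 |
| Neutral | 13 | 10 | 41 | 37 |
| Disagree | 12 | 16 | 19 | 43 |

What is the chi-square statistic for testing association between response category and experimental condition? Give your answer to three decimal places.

Row totals: 84, 101, 90. Column totals: 42, 33, 75, 125. Grand total N = 275.
Expected counts (row total × column total / N):
  Agree, Group A: 84×42/275 = 12.8291
  Agree, Group B: 84×33/275 = 10.0800
  Agree, Group C: 84×75/275 = 22.9091
  Agree, Group D: 84×125/275 = 38.1818
  Neutral, Group A: 101×42/275 = 15.4255
  Neutral, Group B: 101×33/275 = 12.1200
  Neutral, Group C: 101×75/275 = 27.5455
  Neutral, Group D: 101×125/275 = 45.9091
  Disagree, Group A: 90×42/275 = 13.7455
  Disagree, Group B: 90×33/275 = 10.8000
  Disagree, Group C: 90×75/275 = 24.5455
  Disagree, Group D: 90×125/275 = 40.9091
Contributions (O − E)²/E:
  (17 − 12.8291)²/12.8291 = 1.3560
  (7 − 10.0800)²/10.0800 = 0.9411
  (15 − 22.9091)²/22.9091 = 2.7305
  (45 − 38.1818)²/38.1818 = 1.2175
  (13 − 15.4255)²/15.4255 = 0.3814
  (10 − 12.1200)²/12.1200 = 0.3708
  (41 − 27.5455)²/27.5455 = 6.5718
  (37 − 45.9091)²/45.9091 = 1.7289
  (12 − 13.7455)²/13.7455 = 0.2217
  (16 − 10.8000)²/10.8000 = 2.5037
  (19 − 24.5455)²/24.5455 = 1.2529
  (43 − 40.9091)²/40.9091 = 0.1069
χ² = 1.3560 + 0.9411 + 2.7305 + 1.2175 + 0.3814 + 0.3708 + 6.5718 + 1.7289 + 0.2217 + 2.5037 + 1.2529 + 0.1069 = 19.383

19.383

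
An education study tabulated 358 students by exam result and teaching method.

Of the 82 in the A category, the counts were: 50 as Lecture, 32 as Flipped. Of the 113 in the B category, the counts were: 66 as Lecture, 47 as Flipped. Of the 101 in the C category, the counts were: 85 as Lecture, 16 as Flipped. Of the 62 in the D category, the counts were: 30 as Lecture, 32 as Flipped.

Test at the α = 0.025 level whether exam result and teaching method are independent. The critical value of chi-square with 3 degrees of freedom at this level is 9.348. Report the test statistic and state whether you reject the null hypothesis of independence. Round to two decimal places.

26.36; reject H₀

Row totals: 82, 113, 101, 62. Column totals: 231, 127. Grand total N = 358.
Expected counts (row total × column total / N):
  A, Lecture: 82×231/358 = 52.911
  A, Flipped: 82×127/358 = 29.089
  B, Lecture: 113×231/358 = 72.913
  B, Flipped: 113×127/358 = 40.087
  C, Lecture: 101×231/358 = 65.170
  C, Flipped: 101×127/358 = 35.830
  D, Lecture: 62×231/358 = 40.006
  D, Flipped: 62×127/358 = 21.994
Contributions (O − E)²/E:
  (50 − 52.911)²/52.911 = 0.1602
  (32 − 29.089)²/29.089 = 0.2913
  (66 − 72.913)²/72.913 = 0.6554
  (47 − 40.087)²/40.087 = 1.1921
  (85 − 65.170)²/65.170 = 6.0339
  (16 − 35.830)²/35.830 = 10.9749
  (30 − 40.006)²/40.006 = 2.5026
  (32 − 21.994)²/21.994 = 4.5522
χ² = 0.1602 + 0.2913 + 0.6554 + 1.1921 + 6.0339 + 10.9749 + 2.5026 + 4.5522 = 26.36
df = (4−1)(2−1) = 3. Since 26.36 > 9.348, reject the null hypothesis of independence at α = 0.025.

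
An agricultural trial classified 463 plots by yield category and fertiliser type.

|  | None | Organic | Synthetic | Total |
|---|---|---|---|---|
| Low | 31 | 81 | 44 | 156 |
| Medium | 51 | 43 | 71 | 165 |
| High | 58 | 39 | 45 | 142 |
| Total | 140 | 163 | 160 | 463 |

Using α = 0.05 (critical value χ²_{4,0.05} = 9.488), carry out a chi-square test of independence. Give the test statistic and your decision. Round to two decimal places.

Grand total N = 463.
Expected counts (row total × column total / N):
  Low, None: 156×140/463 = 47.171
  Low, Organic: 156×163/463 = 54.920
  Low, Synthetic: 156×160/463 = 53.909
  Medium, None: 165×140/463 = 49.892
  Medium, Organic: 165×163/463 = 58.089
  Medium, Synthetic: 165×160/463 = 57.019
  High, None: 142×140/463 = 42.937
  High, Organic: 142×163/463 = 49.991
  High, Synthetic: 142×160/463 = 49.071
Contributions (O − E)²/E:
  (31 − 47.171)²/47.171 = 5.5437
  (81 − 54.920)²/54.920 = 12.3847
  (44 − 53.909)²/53.909 = 1.8214
  (51 − 49.892)²/49.892 = 0.0246
  (43 − 58.089)²/58.089 = 3.9195
  (71 − 57.019)²/57.019 = 3.4281
  (58 − 42.937)²/42.937 = 5.2843
  (39 − 49.991)²/49.991 = 2.4165
  (45 − 49.071)²/49.071 = 0.3377
χ² = 5.5437 + 12.3847 + 1.8214 + 0.0246 + 3.9195 + 3.4281 + 5.2843 + 2.4165 + 0.3377 = 35.16
df = (3−1)(3−1) = 4. Since 35.16 > 9.488, reject the null hypothesis of independence at α = 0.05.

35.16; reject H₀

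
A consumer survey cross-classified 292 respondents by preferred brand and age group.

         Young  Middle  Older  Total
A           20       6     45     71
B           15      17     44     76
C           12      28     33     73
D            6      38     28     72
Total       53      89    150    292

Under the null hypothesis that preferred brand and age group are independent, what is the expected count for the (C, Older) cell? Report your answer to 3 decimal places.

37.500

Row total (C) = 73; column total (Older) = 150; grand total N = 292.
Expected count = (row total × column total) / N = 73 × 150 / 292 = 37.500.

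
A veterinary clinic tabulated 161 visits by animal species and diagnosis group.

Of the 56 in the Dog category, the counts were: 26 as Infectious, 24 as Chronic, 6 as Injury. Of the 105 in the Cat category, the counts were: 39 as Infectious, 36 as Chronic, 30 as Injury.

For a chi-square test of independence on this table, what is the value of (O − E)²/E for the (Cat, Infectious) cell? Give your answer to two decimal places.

Row total (Cat) = 105; column total (Infectious) = 65; N = 161.
Expected count E = 105 × 65 / 161 = 42.391.
Contribution = (O − E)²/E = (39 − 42.391)² / 42.391 = 0.27.

0.27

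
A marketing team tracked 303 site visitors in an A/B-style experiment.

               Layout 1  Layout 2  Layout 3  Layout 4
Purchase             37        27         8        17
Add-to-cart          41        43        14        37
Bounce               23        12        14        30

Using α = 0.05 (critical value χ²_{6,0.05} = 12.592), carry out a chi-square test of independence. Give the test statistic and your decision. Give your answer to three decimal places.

16.742; reject H₀

Row totals: 89, 135, 79. Column totals: 101, 82, 36, 84. Grand total N = 303.
Expected counts (row total × column total / N):
  Purchase, Layout 1: 89×101/303 = 29.6667
  Purchase, Layout 2: 89×82/303 = 24.0858
  Purchase, Layout 3: 89×36/303 = 10.5743
  Purchase, Layout 4: 89×84/303 = 24.6733
  Add-to-cart, Layout 1: 135×101/303 = 45.0000
  Add-to-cart, Layout 2: 135×82/303 = 36.5347
  Add-to-cart, Layout 3: 135×36/303 = 16.0396
  Add-to-cart, Layout 4: 135×84/303 = 37.4257
  Bounce, Layout 1: 79×101/303 = 26.3333
  Bounce, Layout 2: 79×82/303 = 21.3795
  Bounce, Layout 3: 79×36/303 = 9.3861
  Bounce, Layout 4: 79×84/303 = 21.9010
Contributions (O − E)²/E:
  (37 − 29.6667)²/29.6667 = 1.8127
  (27 − 24.0858)²/24.0858 = 0.3526
  (8 − 10.5743)²/10.5743 = 0.6267
  (17 − 24.6733)²/24.6733 = 2.3864
  (41 − 45.0000)²/45.0000 = 0.3556
  (43 − 36.5347)²/36.5347 = 1.1441
  (14 − 16.0396)²/16.0396 = 0.2594
  (37 − 37.4257)²/37.4257 = 0.0048
  (23 − 26.3333)²/26.3333 = 0.4219
  (12 − 21.3795)²/21.3795 = 4.1149
  (14 − 9.3861)²/9.3861 = 2.2680
  (30 − 21.9010)²/21.9010 = 2.9950
χ² = 1.8127 + 0.3526 + 0.6267 + 2.3864 + 0.3556 + 1.1441 + 0.2594 + 0.0048 + 0.4219 + 4.1149 + 2.2680 + 2.9950 = 16.742
df = (3−1)(4−1) = 6. Since 16.742 > 12.592, reject the null hypothesis of independence at α = 0.05.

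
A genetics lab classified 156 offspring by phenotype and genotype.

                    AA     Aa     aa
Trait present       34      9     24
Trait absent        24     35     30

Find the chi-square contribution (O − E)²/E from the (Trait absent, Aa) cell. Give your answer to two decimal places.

Row total (Trait absent) = 89; column total (Aa) = 44; N = 156.
Expected count E = 89 × 44 / 156 = 25.103.
Contribution = (O − E)²/E = (35 − 25.103)² / 25.103 = 3.90.

3.90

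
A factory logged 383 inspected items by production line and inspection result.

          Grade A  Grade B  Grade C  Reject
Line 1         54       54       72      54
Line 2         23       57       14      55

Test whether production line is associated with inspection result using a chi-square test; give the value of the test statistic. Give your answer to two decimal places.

34.52

Row totals: 234, 149. Column totals: 77, 111, 86, 109. Grand total N = 383.
Expected counts (row total × column total / N):
  Line 1, Grade A: 234×77/383 = 47.0444
  Line 1, Grade B: 234×111/383 = 67.8172
  Line 1, Grade C: 234×86/383 = 52.5431
  Line 1, Reject: 234×109/383 = 66.5953
  Line 2, Grade A: 149×77/383 = 29.9556
  Line 2, Grade B: 149×111/383 = 43.1828
  Line 2, Grade C: 149×86/383 = 33.4569
  Line 2, Reject: 149×109/383 = 42.4047
Contributions (O − E)²/E:
  (54 − 47.0444)²/47.0444 = 1.0284
  (54 − 67.8172)²/67.8172 = 2.8151
  (72 − 52.5431)²/52.5431 = 7.2050
  (54 − 66.5953)²/66.5953 = 2.3822
  (23 − 29.9556)²/29.9556 = 1.6151
  (57 − 43.1828)²/43.1828 = 4.4211
  (14 − 33.4569)²/33.4569 = 11.3152
  (55 − 42.4047)²/42.4047 = 3.7411
χ² = 1.0284 + 2.8151 + 7.2050 + 2.3822 + 1.6151 + 4.4211 + 11.3152 + 3.7411 = 34.52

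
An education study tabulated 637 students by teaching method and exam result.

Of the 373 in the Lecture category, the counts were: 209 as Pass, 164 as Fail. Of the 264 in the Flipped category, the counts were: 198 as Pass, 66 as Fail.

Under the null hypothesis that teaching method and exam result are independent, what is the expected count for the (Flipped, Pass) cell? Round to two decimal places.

168.68

Row total (Flipped) = 264; column total (Pass) = 407; grand total N = 637.
Expected count = (row total × column total) / N = 264 × 407 / 637 = 168.68.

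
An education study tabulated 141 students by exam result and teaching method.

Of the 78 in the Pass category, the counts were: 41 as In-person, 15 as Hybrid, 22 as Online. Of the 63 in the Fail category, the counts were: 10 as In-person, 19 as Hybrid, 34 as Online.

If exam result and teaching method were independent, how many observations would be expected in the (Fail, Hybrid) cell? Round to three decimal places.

15.191

Row total (Fail) = 63; column total (Hybrid) = 34; grand total N = 141.
Expected count = (row total × column total) / N = 63 × 34 / 141 = 15.191.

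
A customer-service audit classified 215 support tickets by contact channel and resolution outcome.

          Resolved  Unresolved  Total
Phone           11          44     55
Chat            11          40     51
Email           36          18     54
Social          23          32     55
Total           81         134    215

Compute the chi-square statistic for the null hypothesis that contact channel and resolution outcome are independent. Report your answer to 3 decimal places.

Grand total N = 215.
Expected counts (row total × column total / N):
  Phone, Resolved: 55×81/215 = 20.7209
  Phone, Unresolved: 55×134/215 = 34.2791
  Chat, Resolved: 51×81/215 = 19.2140
  Chat, Unresolved: 51×134/215 = 31.7860
  Email, Resolved: 54×81/215 = 20.3442
  Email, Unresolved: 54×134/215 = 33.6558
  Social, Resolved: 55×81/215 = 20.7209
  Social, Unresolved: 55×134/215 = 34.2791
Contributions (O − E)²/E:
  (11 − 20.7209)²/20.7209 = 4.5604
  (44 − 34.2791)²/34.2791 = 2.7567
  (11 − 19.2140)²/19.2140 = 3.5115
  (40 − 31.7860)²/31.7860 = 2.1226
  (36 − 20.3442)²/20.3442 = 12.0479
  (18 − 33.6558)²/33.6558 = 7.2827
  (23 − 20.7209)²/20.7209 = 0.2507
  (32 − 34.2791)²/34.2791 = 0.1515
χ² = 4.5604 + 2.7567 + 3.5115 + 2.1226 + 12.0479 + 7.2827 + 0.2507 + 0.1515 = 32.684

32.684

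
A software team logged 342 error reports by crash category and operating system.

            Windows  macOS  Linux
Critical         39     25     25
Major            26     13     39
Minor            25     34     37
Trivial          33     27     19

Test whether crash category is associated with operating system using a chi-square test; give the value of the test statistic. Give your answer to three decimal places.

20.522

Row totals: 89, 78, 96, 79. Column totals: 123, 99, 120. Grand total N = 342.
Expected counts (row total × column total / N):
  Critical, Windows: 89×123/342 = 32.0088
  Critical, macOS: 89×99/342 = 25.7632
  Critical, Linux: 89×120/342 = 31.2281
  Major, Windows: 78×123/342 = 28.0526
  Major, macOS: 78×99/342 = 22.5789
  Major, Linux: 78×120/342 = 27.3684
  Minor, Windows: 96×123/342 = 34.5263
  Minor, macOS: 96×99/342 = 27.7895
  Minor, Linux: 96×120/342 = 33.6842
  Trivial, Windows: 79×123/342 = 28.4123
  Trivial, macOS: 79×99/342 = 22.8684
  Trivial, Linux: 79×120/342 = 27.7193
Contributions (O − E)²/E:
  (39 − 32.0088)²/32.0088 = 1.5270
  (25 − 25.7632)²/25.7632 = 0.0226
  (25 − 31.2281)²/31.2281 = 1.2421
  (26 − 28.0526)²/28.0526 = 0.1502
  (13 − 22.5789)²/22.5789 = 4.0638
  (39 − 27.3684)²/27.3684 = 4.9434
  (25 − 34.5263)²/34.5263 = 2.6284
  (34 − 27.7895)²/27.7895 = 1.3879
  (37 − 33.6842)²/33.6842 = 0.3264
  (33 − 28.4123)²/28.4123 = 0.7408
  (27 − 22.8684)²/22.8684 = 0.7465
  (19 − 27.7193)²/27.7193 = 2.7427
χ² = 1.5270 + 0.0226 + 1.2421 + 0.1502 + 4.0638 + 4.9434 + 2.6284 + 1.3879 + 0.3264 + 0.7408 + 0.7465 + 2.7427 = 20.522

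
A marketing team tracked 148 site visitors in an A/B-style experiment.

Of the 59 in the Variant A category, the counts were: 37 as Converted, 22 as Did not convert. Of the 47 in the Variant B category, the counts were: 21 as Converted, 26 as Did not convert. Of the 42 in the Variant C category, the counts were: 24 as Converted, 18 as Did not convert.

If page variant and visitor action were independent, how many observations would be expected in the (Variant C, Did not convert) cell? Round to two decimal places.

18.73

Row total (Variant C) = 42; column total (Did not convert) = 66; grand total N = 148.
Expected count = (row total × column total) / N = 42 × 66 / 148 = 18.73.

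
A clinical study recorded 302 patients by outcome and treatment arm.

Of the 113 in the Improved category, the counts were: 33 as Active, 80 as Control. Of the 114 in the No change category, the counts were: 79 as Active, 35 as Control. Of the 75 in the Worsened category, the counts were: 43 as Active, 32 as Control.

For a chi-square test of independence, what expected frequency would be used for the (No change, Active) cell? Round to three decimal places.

Row total (No change) = 114; column total (Active) = 155; grand total N = 302.
Expected count = (row total × column total) / N = 114 × 155 / 302 = 58.510.

58.510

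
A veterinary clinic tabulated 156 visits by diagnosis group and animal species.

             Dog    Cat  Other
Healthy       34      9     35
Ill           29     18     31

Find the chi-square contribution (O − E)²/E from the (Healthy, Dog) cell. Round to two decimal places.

Row total (Healthy) = 78; column total (Dog) = 63; N = 156.
Expected count E = 78 × 63 / 156 = 31.500.
Contribution = (O − E)²/E = (34 − 31.500)² / 31.500 = 0.20.

0.20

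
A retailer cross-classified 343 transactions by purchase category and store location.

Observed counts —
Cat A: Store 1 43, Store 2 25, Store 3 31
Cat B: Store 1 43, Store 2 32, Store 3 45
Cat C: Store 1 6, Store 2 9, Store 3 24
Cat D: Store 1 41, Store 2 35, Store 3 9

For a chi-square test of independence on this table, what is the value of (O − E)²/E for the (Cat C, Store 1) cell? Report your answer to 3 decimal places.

5.503

Row total (Cat C) = 39; column total (Store 1) = 133; N = 343.
Expected count E = 39 × 133 / 343 = 15.1224.
Contribution = (O − E)²/E = (6 − 15.1224)² / 15.1224 = 5.503.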